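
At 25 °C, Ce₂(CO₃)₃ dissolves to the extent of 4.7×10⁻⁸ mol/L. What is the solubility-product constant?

Ksp = 2.5×10⁻³⁵

Ce₂(CO₃)₃(s) ⇌ 2 Ce³⁺(aq) + 3 CO₃²⁻(aq)
With molar solubility s: [Ce³⁺] = 2s, [CO₃²⁻] = 3s.
Ksp = [Ce³⁺]^2[CO₃²⁻]^3 = (2s)^2 · (3s)^3 = 108s^5
Ksp = 108 × (4.7×10⁻⁸)^5 = 2.5×10⁻³⁵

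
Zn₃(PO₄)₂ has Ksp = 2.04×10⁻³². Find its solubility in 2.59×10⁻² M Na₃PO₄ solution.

1.04×10⁻¹⁰ M

Zn₃(PO₄)₂(s) ⇌ 3 Zn²⁺(aq) + 2 PO₄³⁻(aq)
With PO₄³⁻ already at 2.59×10⁻² M and s small, take [PO₄³⁻] ≈ 2.59×10⁻² M and [Zn²⁺] = 3s.
Ksp = [Zn²⁺]^3[PO₄³⁻]^2 = (3s)^3(2.59×10⁻²)^2
(3s)^3 = 2.04×10⁻³² / (2.59×10⁻²)^2 = 3.04×10⁻²⁹
s = 1.04×10⁻¹⁰ M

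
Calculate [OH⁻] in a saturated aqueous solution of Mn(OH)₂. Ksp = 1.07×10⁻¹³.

5.98×10⁻⁵ M

Mn(OH)₂(s) ⇌ Mn²⁺(aq) + 2 OH⁻(aq)
With molar solubility s: [Mn²⁺] = s, [OH⁻] = 2s.
Ksp = [Mn²⁺][OH⁻]^2 = s · (2s)^2 = 4s^3 = 1.07×10⁻¹³
s = 2.99×10⁻⁵ M
[OH⁻] = 2s = 5.98×10⁻⁵ M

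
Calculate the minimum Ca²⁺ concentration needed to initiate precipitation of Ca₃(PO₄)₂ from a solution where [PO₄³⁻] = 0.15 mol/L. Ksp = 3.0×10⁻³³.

Each salt precipitates once Q = Ksp for that salt.
Ca₃(PO₄)₂(s) ⇌ 3 Ca²⁺(aq) + 2 PO₄³⁻(aq)
Ksp = [Ca²⁺]^3[PO₄³⁻]^2 = [Ca²⁺]^3(0.15)^2
[Ca²⁺]^3 = 3.0×10⁻³³ / (0.15)^2 = 1.3×10⁻³¹
[Ca²⁺] = 5.1×10⁻¹¹ mol/L

5.1×10⁻¹¹ M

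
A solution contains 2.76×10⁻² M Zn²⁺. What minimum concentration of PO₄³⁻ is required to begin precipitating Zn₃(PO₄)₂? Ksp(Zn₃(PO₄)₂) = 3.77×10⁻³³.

1.34×10⁻¹⁴ M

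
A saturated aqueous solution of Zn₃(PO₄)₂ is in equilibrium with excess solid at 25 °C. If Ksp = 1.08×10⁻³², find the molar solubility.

Zn₃(PO₄)₂(s) ⇌ 3 Zn²⁺(aq) + 2 PO₄³⁻(aq)
For each mole of Zn₃(PO₄)₂ that dissolves per liter, [Zn²⁺] = 3s and [PO₄³⁻] = 2s; let s denote this solubility.
Ksp = [Zn²⁺]^3[PO₄³⁻]^2 = (3s)^3 · (2s)^2 = 108s^5
108s^5 = 1.08×10⁻³²  ⇒  s^5 = 1.00×10⁻³⁴
Taking the 5th root, s = 1.58×10⁻⁷ mol L⁻¹.

1.58×10⁻⁷ M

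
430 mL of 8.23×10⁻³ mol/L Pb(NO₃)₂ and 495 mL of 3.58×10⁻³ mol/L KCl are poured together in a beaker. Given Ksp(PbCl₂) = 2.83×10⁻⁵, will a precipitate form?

The combined volume is 925 mL.
[Pb²⁺] = (8.23×10⁻³)(430)/925 = 3.83×10⁻³ mol/L
[Cl⁻] = (3.58×10⁻³)(495)/925 = 1.92×10⁻³ mol/L
Q = [Pb²⁺][Cl⁻]^2 = 1.40×10⁻⁸
Q = 1.40×10⁻⁸ < Ksp = 2.83×10⁻⁵, so the solution is unsaturated and no precipitate forms.

No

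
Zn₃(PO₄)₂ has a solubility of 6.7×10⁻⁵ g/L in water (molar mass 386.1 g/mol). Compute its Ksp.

Convert to molarity: s = 6.7×10⁻⁵ / 386.1 = 1.735×10⁻⁷ mol/L
Zn₃(PO₄)₂(s) ⇌ 3 Zn²⁺(aq) + 2 PO₄³⁻(aq)
With molar solubility s: [Zn²⁺] = 3s, [PO₄³⁻] = 2s.
Ksp = [Zn²⁺]^3[PO₄³⁻]^2 = (3s)^3 · (2s)^2 = 108s^5
Ksp = 108 × (1.735×10⁻⁷)^5 = 1.7×10⁻³²

Ksp = 1.7×10⁻³²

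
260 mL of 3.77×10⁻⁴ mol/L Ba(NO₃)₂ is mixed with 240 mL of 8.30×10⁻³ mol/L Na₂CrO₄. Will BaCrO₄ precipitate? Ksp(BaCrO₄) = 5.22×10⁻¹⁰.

Yes

The combined volume is 500 mL.
[Ba²⁺] = (3.77×10⁻⁴)(260)/500 = 1.96×10⁻⁴ mol/L
[CrO₄²⁻] = (8.30×10⁻³)(240)/500 = 3.98×10⁻³ mol/L
Q = [Ba²⁺][CrO₄²⁻] = 7.81×10⁻⁷
Because Q > Ksp (7.81×10⁻⁷ vs 5.22×10⁻¹⁰), a precipitate of BaCrO₄ forms.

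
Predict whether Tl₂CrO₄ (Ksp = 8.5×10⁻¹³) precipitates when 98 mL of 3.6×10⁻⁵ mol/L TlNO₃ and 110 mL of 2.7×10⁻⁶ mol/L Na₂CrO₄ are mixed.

Total volume after mixing = 98 + 110 = 208 mL.
[Tl⁺] = (3.6×10⁻⁵)(98)/208 = 1.7×10⁻⁵ mol/L
[CrO₄²⁻] = (2.7×10⁻⁶)(110)/208 = 1.4×10⁻⁶ mol/L
Q = [Tl⁺]^2[CrO₄²⁻] = 4.1×10⁻¹⁶
Q < Ksp (4.1×10⁻¹⁶ vs 8.5×10⁻¹³); the solution remains unsaturated and no precipitate forms.

No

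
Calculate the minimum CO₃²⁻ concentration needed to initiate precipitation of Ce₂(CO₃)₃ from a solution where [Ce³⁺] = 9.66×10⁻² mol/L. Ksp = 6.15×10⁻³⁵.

1.87×10⁻¹¹ M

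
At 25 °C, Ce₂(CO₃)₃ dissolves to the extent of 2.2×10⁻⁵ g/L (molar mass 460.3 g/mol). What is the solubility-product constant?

s = (2.2×10⁻⁵ g L⁻¹)/(460.3 g mol⁻¹) = 4.779×10⁻⁸ M
Ce₂(CO₃)₃(s) ⇌ 2 Ce³⁺(aq) + 3 CO₃²⁻(aq)
If s mol/L of Ce₂(CO₃)₃ dissolves, [Ce³⁺] = 2s and [CO₃²⁻] = 3s.
Ksp = [Ce³⁺]^2[CO₃²⁻]^3 = (2s)^2 · (3s)^3 = 108s^5
Ksp = 108 × (4.779×10⁻⁸)^5 = 2.7×10⁻³⁵

Ksp = 2.7×10⁻³⁵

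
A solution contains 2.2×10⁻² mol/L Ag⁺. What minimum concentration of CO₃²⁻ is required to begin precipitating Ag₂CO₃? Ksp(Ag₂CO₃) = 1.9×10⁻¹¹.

Precipitation begins when Q = Ksp.
Ag₂CO₃(s) ⇌ 2 Ag⁺(aq) + CO₃²⁻(aq)
Ksp = [Ag⁺]^2[CO₃²⁻] = [CO₃²⁻](2.2×10⁻²)^2
[CO₃²⁻] = 1.9×10⁻¹¹ / (2.2×10⁻²)^2 = 3.9×10⁻⁸
[CO₃²⁻] = 3.9×10⁻⁸ mol/L

3.9×10⁻⁸ M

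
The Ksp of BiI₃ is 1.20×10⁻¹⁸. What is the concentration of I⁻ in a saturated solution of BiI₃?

4.36×10⁻⁵ M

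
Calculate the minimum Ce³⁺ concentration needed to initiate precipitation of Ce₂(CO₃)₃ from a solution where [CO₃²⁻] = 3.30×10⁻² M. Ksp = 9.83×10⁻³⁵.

1.65×10⁻¹⁵ M

Precipitation begins when Q = Ksp.
Ce₂(CO₃)₃(s) ⇌ 2 Ce³⁺(aq) + 3 CO₃²⁻(aq)
Ksp = [Ce³⁺]^2[CO₃²⁻]^3 = [Ce³⁺]^2(3.30×10⁻²)^3
[Ce³⁺]^2 = 9.83×10⁻³⁵ / (3.30×10⁻²)^3 = 2.74×10⁻³⁰
[Ce³⁺] = 1.65×10⁻¹⁵ M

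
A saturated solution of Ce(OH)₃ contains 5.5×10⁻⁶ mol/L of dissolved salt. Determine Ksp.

Ce(OH)₃(s) ⇌ Ce³⁺(aq) + 3 OH⁻(aq)
For each mole of Ce(OH)₃ that dissolves per liter, [Ce³⁺] = s and [OH⁻] = 3s; let s denote this solubility.
Ksp = [Ce³⁺][OH⁻]^3 = s · (3s)^3 = 27s^4
Ksp = 27 × (5.5×10⁻⁶)^4 = 2.5×10⁻²⁰

Ksp = 2.5×10⁻²⁰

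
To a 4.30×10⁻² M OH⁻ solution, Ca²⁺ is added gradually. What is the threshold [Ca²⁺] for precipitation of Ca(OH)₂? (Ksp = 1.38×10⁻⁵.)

7.46×10⁻³ M

Precipitation begins when Q = Ksp.
Ca(OH)₂(s) ⇌ Ca²⁺(aq) + 2 OH⁻(aq)
Ksp = [Ca²⁺][OH⁻]^2 = [Ca²⁺](4.30×10⁻²)^2
[Ca²⁺] = 1.38×10⁻⁵ / (4.30×10⁻²)^2 = 7.46×10⁻³
[Ca²⁺] = 7.46×10⁻³ M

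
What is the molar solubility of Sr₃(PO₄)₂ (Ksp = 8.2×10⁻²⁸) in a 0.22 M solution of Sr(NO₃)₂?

1.4×10⁻¹³ M

Sr₃(PO₄)₂(s) ⇌ 3 Sr²⁺(aq) + 2 PO₄³⁻(aq)
With Sr²⁺ already at 0.22 M and s small, take [Sr²⁺] ≈ 0.22 M and [PO₄³⁻] = 2s.
Ksp = [Sr²⁺]^3[PO₄³⁻]^2 = (0.22)^3(2s)^2
(2s)^2 = 8.2×10⁻²⁸ / (0.22)^3 = 7.7×10⁻²⁶
s = 1.4×10⁻¹³ M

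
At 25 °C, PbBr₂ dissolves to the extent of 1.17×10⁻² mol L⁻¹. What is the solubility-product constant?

PbBr₂(s) ⇌ Pb²⁺(aq) + 2 Br⁻(aq)
If s mol/L of PbBr₂ dissolves, [Pb²⁺] = s and [Br⁻] = 2s.
Ksp = [Pb²⁺][Br⁻]^2 = s · (2s)^2 = 4s^3
Ksp = 4 × (1.17×10⁻²)^3 = 6.41×10⁻⁶

Ksp = 6.41×10⁻⁶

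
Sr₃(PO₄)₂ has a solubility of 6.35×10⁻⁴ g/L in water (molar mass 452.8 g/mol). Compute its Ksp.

Ksp = 5.86×10⁻²⁸

Convert to molarity: s = 6.35×10⁻⁴ / 452.8 = 1.4024×10⁻⁶ mol/L
Sr₃(PO₄)₂(s) ⇌ 3 Sr²⁺(aq) + 2 PO₄³⁻(aq)
If s mol/L of Sr₃(PO₄)₂ dissolves, [Sr²⁺] = 3s and [PO₄³⁻] = 2s.
Ksp = [Sr²⁺]^3[PO₄³⁻]^2 = (3s)^3 · (2s)^2 = 108s^5
Ksp = 108 × (1.4024×10⁻⁶)^5 = 5.86×10⁻²⁸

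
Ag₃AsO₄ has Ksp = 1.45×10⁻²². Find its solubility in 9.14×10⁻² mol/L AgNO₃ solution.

1.90×10⁻¹⁹ M

Ag₃AsO₄(s) ⇌ 3 Ag⁺(aq) + AsO₄³⁻(aq)
Ag⁺ is already present at 9.14×10⁻² mol/L. If s mol/L of Ag₃AsO₄ dissolves, [AsO₄³⁻] = s while [Ag⁺] ≈ 9.14×10⁻² mol/L.
Ksp = [Ag⁺]^3[AsO₄³⁻] = (9.14×10⁻²)^3s
s = 1.45×10⁻²² / (9.14×10⁻²)^3 = 1.90×10⁻¹⁹
s = 1.90×10⁻¹⁹ mol/L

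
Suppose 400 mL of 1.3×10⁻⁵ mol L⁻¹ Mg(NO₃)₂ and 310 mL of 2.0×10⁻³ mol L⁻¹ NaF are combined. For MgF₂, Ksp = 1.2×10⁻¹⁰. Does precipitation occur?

No

Total volume after mixing = 400 + 310 = 710 mL.
[Mg²⁺] = (1.3×10⁻⁵)(400)/710 = 7.3×10⁻⁶ mol L⁻¹
[F⁻] = (2.0×10⁻³)(310)/710 = 8.7×10⁻⁴ mol L⁻¹
Q = [Mg²⁺][F⁻]^2 = 5.6×10⁻¹²
Since Q (5.6×10⁻¹²) is less than Ksp (1.2×10⁻¹⁰), no MgF₂ precipitates.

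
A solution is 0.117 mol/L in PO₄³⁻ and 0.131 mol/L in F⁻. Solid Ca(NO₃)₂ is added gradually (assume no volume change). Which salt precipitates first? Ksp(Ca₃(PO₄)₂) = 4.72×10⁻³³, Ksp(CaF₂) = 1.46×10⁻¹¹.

Ca₃(PO₄)₂

Precipitation of each salt begins when its ion product equals Ksp.
For Ca₃(PO₄)₂: [Ca²⁺] = (Ksp/[PO₄³⁻]^2)^(1/3) = 7.01×10⁻¹¹ mol/L
For CaF₂: [Ca²⁺] = (Ksp/[F⁻]^2) = 8.51×10⁻¹⁰ mol/L
Ca₃(PO₄)₂ requires the lower [Ca²⁺], so it precipitates first.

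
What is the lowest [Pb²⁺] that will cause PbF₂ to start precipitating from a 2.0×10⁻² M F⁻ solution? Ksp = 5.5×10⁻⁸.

1.4×10⁻⁴ M

Precipitation begins when Q = Ksp.
PbF₂(s) ⇌ Pb²⁺(aq) + 2 F⁻(aq)
Ksp = [Pb²⁺][F⁻]^2 = [Pb²⁺](2.0×10⁻²)^2
[Pb²⁺] = 5.5×10⁻⁸ / (2.0×10⁻²)^2 = 1.4×10⁻⁴
[Pb²⁺] = 1.4×10⁻⁴ M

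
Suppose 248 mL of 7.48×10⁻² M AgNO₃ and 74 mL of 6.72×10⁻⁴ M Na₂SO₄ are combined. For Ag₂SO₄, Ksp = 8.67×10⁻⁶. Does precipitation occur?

After mixing, V = 248 mL + 74 mL = 322 mL.
[Ag⁺] = (7.48×10⁻²)(248)/322 = 5.76×10⁻² M
[SO₄²⁻] = (6.72×10⁻⁴)(74)/322 = 1.54×10⁻⁴ M
Q = [Ag⁺]^2[SO₄²⁻] = 5.13×10⁻⁷
Q = 5.13×10⁻⁷ < Ksp = 8.67×10⁻⁶, so the solution is unsaturated and no precipitate forms.

No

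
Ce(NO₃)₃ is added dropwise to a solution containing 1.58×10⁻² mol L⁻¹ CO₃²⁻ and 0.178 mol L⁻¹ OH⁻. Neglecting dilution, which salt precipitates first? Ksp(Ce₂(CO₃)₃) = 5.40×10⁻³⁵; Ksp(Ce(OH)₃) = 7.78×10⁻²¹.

Precipitation begins when Q = Ksp.
For Ce₂(CO₃)₃: [Ce³⁺] = (Ksp/[CO₃²⁻]^3)^(1/2) = 3.70×10⁻¹⁵ mol L⁻¹
For Ce(OH)₃: [Ce³⁺] = (Ksp/[OH⁻]^3) = 1.38×10⁻¹⁸ mol L⁻¹
Ce(OH)₃ requires the lower [Ce³⁺], so it precipitates first.

Ce(OH)₃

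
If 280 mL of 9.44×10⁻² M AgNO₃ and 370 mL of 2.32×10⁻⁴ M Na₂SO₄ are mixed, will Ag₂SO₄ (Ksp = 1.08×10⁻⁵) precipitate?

The combined volume is 650 mL.
[Ag⁺] = (9.44×10⁻²)(280)/650 = 4.07×10⁻² M
[SO₄²⁻] = (2.32×10⁻⁴)(370)/650 = 1.32×10⁻⁴ M
Q = [Ag⁺]^2[SO₄²⁻] = 2.18×10⁻⁷
Q < Ksp (2.18×10⁻⁷ vs 1.08×10⁻⁵); the solution remains unsaturated and no precipitate forms.

No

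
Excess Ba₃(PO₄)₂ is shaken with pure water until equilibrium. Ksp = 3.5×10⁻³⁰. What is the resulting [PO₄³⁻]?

1.0×10⁻⁶ M

Ba₃(PO₄)₂(s) ⇌ 3 Ba²⁺(aq) + 2 PO₄³⁻(aq)
Call the molar solubility s, so that [Ba²⁺] = 3s and [PO₄³⁻] = 2s.
Ksp = [Ba²⁺]^3[PO₄³⁻]^2 = (3s)^3 · (2s)^2 = 108s^5 = 3.5×10⁻³⁰
s = 5.0×10⁻⁷ mol/L
[PO₄³⁻] = 2s = 1.0×10⁻⁶ mol/L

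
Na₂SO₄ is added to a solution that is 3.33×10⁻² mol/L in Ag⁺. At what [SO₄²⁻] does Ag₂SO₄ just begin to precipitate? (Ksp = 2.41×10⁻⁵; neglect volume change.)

2.17×10⁻² M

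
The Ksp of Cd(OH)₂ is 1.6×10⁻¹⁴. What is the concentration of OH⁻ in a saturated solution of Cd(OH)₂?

Cd(OH)₂(s) ⇌ Cd²⁺(aq) + 2 OH⁻(aq)
Let s be the molar solubility. Then [Cd²⁺] = s and [OH⁻] = 2s.
Ksp = [Cd²⁺][OH⁻]^2 = s · (2s)^2 = 4s^3 = 1.6×10⁻¹⁴
s = 1.6×10⁻⁵ M
[OH⁻] = 2s = 3.2×10⁻⁵ M

3.2×10⁻⁵ M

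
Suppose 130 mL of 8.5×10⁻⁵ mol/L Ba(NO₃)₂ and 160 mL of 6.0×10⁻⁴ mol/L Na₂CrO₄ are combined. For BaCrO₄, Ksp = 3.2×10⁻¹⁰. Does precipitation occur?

Yes

Total volume after mixing = 130 + 160 = 290 mL.
[Ba²⁺] = (8.5×10⁻⁵)(130)/290 = 3.8×10⁻⁵ mol/L
[CrO₄²⁻] = (6.0×10⁻⁴)(160)/290 = 3.3×10⁻⁴ mol/L
Q = [Ba²⁺][CrO₄²⁻] = 1.3×10⁻⁸
Because Q > Ksp (1.3×10⁻⁸ vs 3.2×10⁻¹⁰), a precipitate of BaCrO₄ forms.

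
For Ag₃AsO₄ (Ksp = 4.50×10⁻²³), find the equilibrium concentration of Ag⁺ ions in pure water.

Ag₃AsO₄(s) ⇌ 3 Ag⁺(aq) + AsO₄³⁻(aq)
Let s be the molar solubility. Then [Ag⁺] = 3s and [AsO₄³⁻] = s.
Ksp = [Ag⁺]^3[AsO₄³⁻] = (3s)^3 · s = 27s^4 = 4.50×10⁻²³
s = 1.14×10⁻⁶ mol/L
[Ag⁺] = 3s = 3.41×10⁻⁶ mol/L

3.41×10⁻⁶ M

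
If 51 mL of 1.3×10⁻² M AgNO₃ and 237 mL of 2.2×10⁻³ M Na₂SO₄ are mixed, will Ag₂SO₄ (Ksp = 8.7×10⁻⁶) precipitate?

The combined volume is 288 mL.
[Ag⁺] = (1.3×10⁻²)(51)/288 = 2.3×10⁻³ M
[SO₄²⁻] = (2.2×10⁻³)(237)/288 = 1.8×10⁻³ M
Q = [Ag⁺]^2[SO₄²⁻] = 9.6×10⁻⁹
Q = 9.6×10⁻⁹ < Ksp = 8.7×10⁻⁶, so the solution is unsaturated and no precipitate forms.

No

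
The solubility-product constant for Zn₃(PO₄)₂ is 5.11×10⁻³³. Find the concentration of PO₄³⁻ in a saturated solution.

Zn₃(PO₄)₂(s) ⇌ 3 Zn²⁺(aq) + 2 PO₄³⁻(aq)
If s mol/L of Zn₃(PO₄)₂ dissolves, [Zn²⁺] = 3s and [PO₄³⁻] = 2s.
Ksp = [Zn²⁺]^3[PO₄³⁻]^2 = (3s)^3 · (2s)^2 = 108s^5 = 5.11×10⁻³³
s = 1.36×10⁻⁷ mol L⁻¹
[PO₄³⁻] = 2s = 2.73×10⁻⁷ mol L⁻¹

2.73×10⁻⁷ M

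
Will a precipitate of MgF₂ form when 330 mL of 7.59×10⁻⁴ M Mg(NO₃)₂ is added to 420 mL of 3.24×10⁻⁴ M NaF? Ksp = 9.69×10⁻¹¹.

Total volume after mixing = 330 + 420 = 750 mL.
[Mg²⁺] = (7.59×10⁻⁴)(330)/750 = 3.34×10⁻⁴ M
[F⁻] = (3.24×10⁻⁴)(420)/750 = 1.81×10⁻⁴ M
Q = [Mg²⁺][F⁻]^2 = 1.10×10⁻¹¹
Since Q (1.10×10⁻¹¹) is less than Ksp (9.69×10⁻¹¹), no MgF₂ precipitates.

No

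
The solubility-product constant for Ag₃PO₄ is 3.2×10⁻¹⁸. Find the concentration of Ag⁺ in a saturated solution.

5.6×10⁻⁵ M

Ag₃PO₄(s) ⇌ 3 Ag⁺(aq) + PO₄³⁻(aq)
Let s be the molar solubility. Then [Ag⁺] = 3s and [PO₄³⁻] = s.
Ksp = [Ag⁺]^3[PO₄³⁻] = (3s)^3 · s = 27s^4 = 3.2×10⁻¹⁸
s = 1.9×10⁻⁵ M
[Ag⁺] = 3s = 5.6×10⁻⁵ M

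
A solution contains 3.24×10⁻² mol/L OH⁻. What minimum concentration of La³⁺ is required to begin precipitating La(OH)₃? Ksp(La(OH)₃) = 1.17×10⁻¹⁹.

3.44×10⁻¹⁵ M

A salt starts to precipitate once the ion product Q reaches its Ksp.
La(OH)₃(s) ⇌ La³⁺(aq) + 3 OH⁻(aq)
Ksp = [La³⁺][OH⁻]^3 = [La³⁺](3.24×10⁻²)^3
[La³⁺] = 1.17×10⁻¹⁹ / (3.24×10⁻²)^3 = 3.44×10⁻¹⁵
[La³⁺] = 3.44×10⁻¹⁵ mol/L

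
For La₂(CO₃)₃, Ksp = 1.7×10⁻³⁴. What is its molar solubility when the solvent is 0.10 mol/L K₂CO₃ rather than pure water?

La₂(CO₃)₃(s) ⇌ 2 La³⁺(aq) + 3 CO₃²⁻(aq)
CO₃²⁻ is already present at 0.10 mol/L. If s mol/L of La₂(CO₃)₃ dissolves, [La³⁺] = 2s while [CO₃²⁻] ≈ 0.10 mol/L.
Ksp = [La³⁺]^2[CO₃²⁻]^3 = (2s)^2(0.10)^3
(2s)^2 = 1.7×10⁻³⁴ / (0.10)^3 = 1.7×10⁻³¹
s = 2.1×10⁻¹⁶ mol/L

2.1×10⁻¹⁶ M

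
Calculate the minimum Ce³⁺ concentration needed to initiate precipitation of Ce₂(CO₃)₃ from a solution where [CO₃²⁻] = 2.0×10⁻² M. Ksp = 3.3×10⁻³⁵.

2.0×10⁻¹⁵ M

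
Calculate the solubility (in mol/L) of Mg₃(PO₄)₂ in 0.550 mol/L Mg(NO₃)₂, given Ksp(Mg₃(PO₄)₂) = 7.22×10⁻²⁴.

Mg₃(PO₄)₂(s) ⇌ 3 Mg²⁺(aq) + 2 PO₄³⁻(aq)
The solution already contains Mg²⁺ at 0.550 mol/L. Let s be the molar solubility of Mg₃(PO₄)₂.
[Mg²⁺] ≈ 0.550 mol/L (common ion dominates); [PO₄³⁻] = 2s.
Ksp = [Mg²⁺]^3[PO₄³⁻]^2 = (0.550)^3(2s)^2
(2s)^2 = 7.22×10⁻²⁴ / (0.550)^3 = 4.34×10⁻²³
s = 3.29×10⁻¹² mol/L

3.29×10⁻¹² M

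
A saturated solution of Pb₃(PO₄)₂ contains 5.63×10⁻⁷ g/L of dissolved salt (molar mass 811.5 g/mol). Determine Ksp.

Molar solubility s = (5.63×10⁻⁷ g/L) / (811.5 g/mol) = 6.9378×10⁻¹⁰ mol/L
Pb₃(PO₄)₂(s) ⇌ 3 Pb²⁺(aq) + 2 PO₄³⁻(aq)
If s mol/L of Pb₃(PO₄)₂ dissolves, [Pb²⁺] = 3s and [PO₄³⁻] = 2s.
Ksp = [Pb²⁺]^3[PO₄³⁻]^2 = (3s)^3 · (2s)^2 = 108s^5
Ksp = 108 × (6.9378×10⁻¹⁰)^5 = 1.74×10⁻⁴⁴

Ksp = 1.74×10⁻⁴⁴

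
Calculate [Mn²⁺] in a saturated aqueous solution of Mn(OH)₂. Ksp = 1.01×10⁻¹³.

2.93×10⁻⁵ M

Mn(OH)₂(s) ⇌ Mn²⁺(aq) + 2 OH⁻(aq)
If s mol/L of Mn(OH)₂ dissolves, [Mn²⁺] = s and [OH⁻] = 2s.
Ksp = [Mn²⁺][OH⁻]^2 = s · (2s)^2 = 4s^3 = 1.01×10⁻¹³
s = 2.93×10⁻⁵ mol L⁻¹
[Mn²⁺] = s = 2.93×10⁻⁵ mol L⁻¹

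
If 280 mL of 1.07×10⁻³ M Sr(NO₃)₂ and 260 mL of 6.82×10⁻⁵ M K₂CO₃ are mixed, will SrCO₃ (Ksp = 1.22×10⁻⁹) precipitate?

Yes

The combined volume is 540 mL.
[Sr²⁺] = (1.07×10⁻³)(280)/540 = 5.55×10⁻⁴ M
[CO₃²⁻] = (6.82×10⁻⁵)(260)/540 = 3.28×10⁻⁵ M
Q = [Sr²⁺][CO₃²⁻] = 1.82×10⁻⁸
Q = 1.82×10⁻⁸ > Ksp = 1.22×10⁻⁹, so the solution is supersaturated and SrCO₃ precipitates.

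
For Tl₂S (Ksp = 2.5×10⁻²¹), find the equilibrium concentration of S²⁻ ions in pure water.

8.5×10⁻⁸ M

Tl₂S(s) ⇌ 2 Tl⁺(aq) + S²⁻(aq)
Let s be the molar solubility. Then [Tl⁺] = 2s and [S²⁻] = s.
Ksp = [Tl⁺]^2[S²⁻] = (2s)^2 · s = 4s^3 = 2.5×10⁻²¹
s = 8.5×10⁻⁸ mol/L
[S²⁻] = s = 8.5×10⁻⁸ mol/L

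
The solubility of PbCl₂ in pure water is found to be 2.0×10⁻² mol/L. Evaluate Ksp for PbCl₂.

Ksp = 3.2×10⁻⁵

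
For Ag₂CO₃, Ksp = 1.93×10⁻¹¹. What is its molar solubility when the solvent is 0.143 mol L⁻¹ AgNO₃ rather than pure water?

Ag₂CO₃(s) ⇌ 2 Ag⁺(aq) + CO₃²⁻(aq)
The solution already contains Ag⁺ at 0.143 mol L⁻¹. Let s be the molar solubility of Ag₂CO₃.
[Ag⁺] ≈ 0.143 mol L⁻¹ (common ion dominates); [CO₃²⁻] = s.
Ksp = [Ag⁺]^2[CO₃²⁻] = (0.143)^2s
s = 1.93×10⁻¹¹ / (0.143)^2 = 9.44×10⁻¹⁰
s = 9.44×10⁻¹⁰ mol L⁻¹

9.44×10⁻¹⁰ M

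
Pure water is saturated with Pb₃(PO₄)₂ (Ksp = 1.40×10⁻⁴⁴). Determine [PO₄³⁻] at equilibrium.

Pb₃(PO₄)₂(s) ⇌ 3 Pb²⁺(aq) + 2 PO₄³⁻(aq)
Let s be the molar solubility. Then [Pb²⁺] = 3s and [PO₄³⁻] = 2s.
Ksp = [Pb²⁺]^3[PO₄³⁻]^2 = (3s)^3 · (2s)^2 = 108s^5 = 1.40×10⁻⁴⁴
s = 6.65×10⁻¹⁰ M
[PO₄³⁻] = 2s = 1.33×10⁻⁹ M

1.33×10⁻⁹ M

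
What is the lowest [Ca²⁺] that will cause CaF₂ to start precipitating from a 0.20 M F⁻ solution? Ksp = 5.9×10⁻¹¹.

A salt starts to precipitate once the ion product Q reaches its Ksp.
CaF₂(s) ⇌ Ca²⁺(aq) + 2 F⁻(aq)
Ksp = [Ca²⁺][F⁻]^2 = [Ca²⁺](0.20)^2
[Ca²⁺] = 5.9×10⁻¹¹ / (0.20)^2 = 1.5×10⁻⁹
[Ca²⁺] = 1.5×10⁻⁹ M

1.5×10⁻⁹ M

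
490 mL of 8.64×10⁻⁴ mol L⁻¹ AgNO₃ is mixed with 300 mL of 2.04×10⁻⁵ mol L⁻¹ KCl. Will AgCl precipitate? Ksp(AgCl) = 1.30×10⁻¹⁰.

Total volume after mixing = 490 + 300 = 790 mL.
[Ag⁺] = (8.64×10⁻⁴)(490)/790 = 5.36×10⁻⁴ mol L⁻¹
[Cl⁻] = (2.04×10⁻⁵)(300)/790 = 7.75×10⁻⁶ mol L⁻¹
Q = [Ag⁺][Cl⁻] = 4.15×10⁻⁹
Q = 4.15×10⁻⁹ > Ksp = 1.30×10⁻¹⁰, so the solution is supersaturated and AgCl precipitates.

Yes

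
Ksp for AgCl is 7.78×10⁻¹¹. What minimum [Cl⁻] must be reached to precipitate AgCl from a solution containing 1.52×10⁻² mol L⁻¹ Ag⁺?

5.12×10⁻⁹ M

Precipitation begins when Q = Ksp.
AgCl(s) ⇌ Ag⁺(aq) + Cl⁻(aq)
Ksp = [Ag⁺][Cl⁻] = [Cl⁻](1.52×10⁻²)
[Cl⁻] = 7.78×10⁻¹¹ / (1.52×10⁻²) = 5.12×10⁻⁹
[Cl⁻] = 5.12×10⁻⁹ mol L⁻¹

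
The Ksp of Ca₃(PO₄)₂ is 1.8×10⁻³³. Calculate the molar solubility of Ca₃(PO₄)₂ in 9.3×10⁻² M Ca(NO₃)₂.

Ca₃(PO₄)₂(s) ⇌ 3 Ca²⁺(aq) + 2 PO₄³⁻(aq)
Let s be the solubility of Ca₃(PO₄)₂ here. The common ion gives [Ca²⁺] ≈ 9.3×10⁻² M, and [PO₄³⁻] = 2s.
Ksp = [Ca²⁺]^3[PO₄³⁻]^2 = (9.3×10⁻²)^3(2s)^2
(2s)^2 = 1.8×10⁻³³ / (9.3×10⁻²)^3 = 2.2×10⁻³⁰
s = 7.5×10⁻¹⁶ M

7.5×10⁻¹⁶ M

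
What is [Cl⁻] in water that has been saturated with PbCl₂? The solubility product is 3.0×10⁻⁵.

3.9×10⁻² M

PbCl₂(s) ⇌ Pb²⁺(aq) + 2 Cl⁻(aq)
Let s be the molar solubility. Then [Pb²⁺] = s and [Cl⁻] = 2s.
Ksp = [Pb²⁺][Cl⁻]^2 = s · (2s)^2 = 4s^3 = 3.0×10⁻⁵
s = 2.0×10⁻² mol L⁻¹
[Cl⁻] = 2s = 3.9×10⁻² mol L⁻¹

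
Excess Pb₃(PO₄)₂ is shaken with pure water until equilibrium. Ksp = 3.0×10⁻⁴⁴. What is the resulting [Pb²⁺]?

2.3×10⁻⁹ M

Pb₃(PO₄)₂(s) ⇌ 3 Pb²⁺(aq) + 2 PO₄³⁻(aq)
Call the molar solubility s, so that [Pb²⁺] = 3s and [PO₄³⁻] = 2s.
Ksp = [Pb²⁺]^3[PO₄³⁻]^2 = (3s)^3 · (2s)^2 = 108s^5 = 3.0×10⁻⁴⁴
s = 7.7×10⁻¹⁰ M
[Pb²⁺] = 3s = 2.3×10⁻⁹ M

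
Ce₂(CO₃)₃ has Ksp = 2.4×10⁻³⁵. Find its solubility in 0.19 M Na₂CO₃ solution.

Ce₂(CO₃)₃(s) ⇌ 2 Ce³⁺(aq) + 3 CO₃²⁻(aq)
The solution already contains CO₃²⁻ at 0.19 M. Let s be the molar solubility of Ce₂(CO₃)₃.
[CO₃²⁻] ≈ 0.19 M (common ion dominates); [Ce³⁺] = 2s.
Ksp = [Ce³⁺]^2[CO₃²⁻]^3 = (2s)^2(0.19)^3
(2s)^2 = 2.4×10⁻³⁵ / (0.19)^3 = 3.5×10⁻³³
s = 3.0×10⁻¹⁷ M

3.0×10⁻¹⁷ M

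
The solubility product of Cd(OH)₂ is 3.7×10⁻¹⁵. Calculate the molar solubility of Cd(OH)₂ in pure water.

Cd(OH)₂(s) ⇌ Cd²⁺(aq) + 2 OH⁻(aq)
For each mole of Cd(OH)₂ that dissolves per liter, [Cd²⁺] = s and [OH⁻] = 2s; let s denote this solubility.
Ksp = [Cd²⁺][OH⁻]^2 = s · (2s)^2 = 4s^3
4s^3 = 3.7×10⁻¹⁵  ⇒  s^3 = 9.3×10⁻¹⁶
s = (9.3×10⁻¹⁶)^(1/3) = 9.7×10⁻⁶ mol/L

9.7×10⁻⁶ M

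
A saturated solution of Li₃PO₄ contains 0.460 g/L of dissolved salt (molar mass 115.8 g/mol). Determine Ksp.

Ksp = 6.72×10⁻⁹

Convert to molarity: s = 0.460 / 115.8 = 3.9724×10⁻³ mol/L
Li₃PO₄(s) ⇌ 3 Li⁺(aq) + PO₄³⁻(aq)
With molar solubility s: [Li⁺] = 3s, [PO₄³⁻] = s.
Ksp = [Li⁺]^3[PO₄³⁻] = (3s)^3 · s = 27s^4
Ksp = 27 × (3.9724×10⁻³)^4 = 6.72×10⁻⁹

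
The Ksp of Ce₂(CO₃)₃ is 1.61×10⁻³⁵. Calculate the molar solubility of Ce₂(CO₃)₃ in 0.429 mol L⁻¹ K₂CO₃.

7.14×10⁻¹⁸ M

Ce₂(CO₃)₃(s) ⇌ 2 Ce³⁺(aq) + 3 CO₃²⁻(aq)
CO₃²⁻ is already present at 0.429 mol L⁻¹. If s mol/L of Ce₂(CO₃)₃ dissolves, [Ce³⁺] = 2s while [CO₃²⁻] ≈ 0.429 mol L⁻¹.
Ksp = [Ce³⁺]^2[CO₃²⁻]^3 = (2s)^2(0.429)^3
(2s)^2 = 1.61×10⁻³⁵ / (0.429)^3 = 2.04×10⁻³⁴
s = 7.14×10⁻¹⁸ mol L⁻¹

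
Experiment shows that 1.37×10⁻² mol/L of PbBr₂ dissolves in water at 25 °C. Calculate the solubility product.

PbBr₂(s) ⇌ Pb²⁺(aq) + 2 Br⁻(aq)
For each mole of PbBr₂ that dissolves per liter, [Pb²⁺] = s and [Br⁻] = 2s; let s denote this solubility.
Ksp = [Pb²⁺][Br⁻]^2 = s · (2s)^2 = 4s^3
Ksp = 4 × (1.37×10⁻²)^3 = 1.03×10⁻⁵

Ksp = 1.03×10⁻⁵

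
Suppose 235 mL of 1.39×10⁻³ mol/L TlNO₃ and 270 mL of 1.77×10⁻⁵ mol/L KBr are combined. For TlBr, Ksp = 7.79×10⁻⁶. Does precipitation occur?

No

The combined volume is 505 mL.
[Tl⁺] = (1.39×10⁻³)(235)/505 = 6.47×10⁻⁴ mol/L
[Br⁻] = (1.77×10⁻⁵)(270)/505 = 9.46×10⁻⁶ mol/L
Q = [Tl⁺][Br⁻] = 6.12×10⁻⁹
Q < Ksp (6.12×10⁻⁹ vs 7.79×10⁻⁶); the solution remains unsaturated and no precipitate forms.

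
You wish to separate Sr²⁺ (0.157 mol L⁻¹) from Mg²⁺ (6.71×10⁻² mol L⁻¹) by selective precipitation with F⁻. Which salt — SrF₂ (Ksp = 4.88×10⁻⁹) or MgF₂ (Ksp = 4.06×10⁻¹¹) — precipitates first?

MgF₂

A salt starts to precipitate once the ion product Q reaches its Ksp.
For SrF₂: [F⁻] = (Ksp/[Sr²⁺])^(1/2) = 1.76×10⁻⁴ mol L⁻¹
For MgF₂: [F⁻] = (Ksp/[Mg²⁺])^(1/2) = 2.46×10⁻⁵ mol L⁻¹
The smaller threshold [F⁻] is reached first, so MgF₂ precipitates first.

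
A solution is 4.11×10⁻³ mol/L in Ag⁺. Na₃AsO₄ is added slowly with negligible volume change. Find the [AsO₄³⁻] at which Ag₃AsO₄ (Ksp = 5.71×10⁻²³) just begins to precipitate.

8.22×10⁻¹⁶ M

Each salt precipitates once Q = Ksp for that salt.
Ag₃AsO₄(s) ⇌ 3 Ag⁺(aq) + AsO₄³⁻(aq)
Ksp = [Ag⁺]^3[AsO₄³⁻] = [AsO₄³⁻](4.11×10⁻³)^3
[AsO₄³⁻] = 5.71×10⁻²³ / (4.11×10⁻³)^3 = 8.22×10⁻¹⁶
[AsO₄³⁻] = 8.22×10⁻¹⁶ mol/L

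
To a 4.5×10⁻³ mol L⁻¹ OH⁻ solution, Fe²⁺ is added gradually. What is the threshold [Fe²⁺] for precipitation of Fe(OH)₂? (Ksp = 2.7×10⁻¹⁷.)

A salt starts to precipitate once the ion product Q reaches its Ksp.
Fe(OH)₂(s) ⇌ Fe²⁺(aq) + 2 OH⁻(aq)
Ksp = [Fe²⁺][OH⁻]^2 = [Fe²⁺](4.5×10⁻³)^2
[Fe²⁺] = 2.7×10⁻¹⁷ / (4.5×10⁻³)^2 = 1.3×10⁻¹²
[Fe²⁺] = 1.3×10⁻¹² mol L⁻¹

1.3×10⁻¹² M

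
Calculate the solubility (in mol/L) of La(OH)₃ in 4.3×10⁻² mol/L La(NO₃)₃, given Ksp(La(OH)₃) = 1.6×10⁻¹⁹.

La(OH)₃(s) ⇌ La³⁺(aq) + 3 OH⁻(aq)
La³⁺ is already present at 4.3×10⁻² mol/L. If s mol/L of La(OH)₃ dissolves, [OH⁻] = 3s while [La³⁺] ≈ 4.3×10⁻² mol/L.
Ksp = [La³⁺][OH⁻]^3 = (4.3×10⁻²)(3s)^3
(3s)^3 = 1.6×10⁻¹⁹ / (4.3×10⁻²) = 3.7×10⁻¹⁸
s = 5.2×10⁻⁷ mol/L

5.2×10⁻⁷ M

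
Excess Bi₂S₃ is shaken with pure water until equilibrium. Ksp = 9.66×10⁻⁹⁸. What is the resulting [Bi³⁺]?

Bi₂S₃(s) ⇌ 2 Bi³⁺(aq) + 3 S²⁻(aq)
Let s be the molar solubility. Then [Bi³⁺] = 2s and [S²⁻] = 3s.
Ksp = [Bi³⁺]^2[S²⁻]^3 = (2s)^2 · (3s)^3 = 108s^5 = 9.66×10⁻⁹⁸
s = 1.55×10⁻²⁰ M
[Bi³⁺] = 2s = 3.10×10⁻²⁰ M

3.10×10⁻²⁰ M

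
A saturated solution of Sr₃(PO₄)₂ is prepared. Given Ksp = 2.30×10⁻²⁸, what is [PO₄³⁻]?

2.33×10⁻⁶ M

Sr₃(PO₄)₂(s) ⇌ 3 Sr²⁺(aq) + 2 PO₄³⁻(aq)
For each mole of Sr₃(PO₄)₂ that dissolves per liter, [Sr²⁺] = 3s and [PO₄³⁻] = 2s; let s denote this solubility.
Ksp = [Sr²⁺]^3[PO₄³⁻]^2 = (3s)^3 · (2s)^2 = 108s^5 = 2.30×10⁻²⁸
s = 1.16×10⁻⁶ M
[PO₄³⁻] = 2s = 2.33×10⁻⁶ M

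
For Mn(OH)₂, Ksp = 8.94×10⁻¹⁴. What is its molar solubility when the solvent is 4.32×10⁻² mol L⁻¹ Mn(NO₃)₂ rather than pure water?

Mn(OH)₂(s) ⇌ Mn²⁺(aq) + 2 OH⁻(aq)
The solution already contains Mn²⁺ at 4.32×10⁻² mol L⁻¹. Let s be the molar solubility of Mn(OH)₂.
[Mn²⁺] ≈ 4.32×10⁻² mol L⁻¹ (common ion dominates); [OH⁻] = 2s.
Ksp = [Mn²⁺][OH⁻]^2 = (4.32×10⁻²)(2s)^2
(2s)^2 = 8.94×10⁻¹⁴ / (4.32×10⁻²) = 2.07×10⁻¹²
s = 7.19×10⁻⁷ mol L⁻¹

7.19×10⁻⁷ M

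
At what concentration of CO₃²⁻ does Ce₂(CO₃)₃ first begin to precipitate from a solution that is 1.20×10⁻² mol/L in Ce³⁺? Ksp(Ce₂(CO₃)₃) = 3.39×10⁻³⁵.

6.17×10⁻¹¹ M

Precipitation of each salt begins when its ion product equals Ksp.
Ce₂(CO₃)₃(s) ⇌ 2 Ce³⁺(aq) + 3 CO₃²⁻(aq)
Ksp = [Ce³⁺]^2[CO₃²⁻]^3 = [CO₃²⁻]^3(1.20×10⁻²)^2
[CO₃²⁻]^3 = 3.39×10⁻³⁵ / (1.20×10⁻²)^2 = 2.35×10⁻³¹
[CO₃²⁻] = 6.17×10⁻¹¹ mol/L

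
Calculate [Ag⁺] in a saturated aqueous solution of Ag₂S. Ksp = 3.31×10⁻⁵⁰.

4.05×10⁻¹⁷ M

Ag₂S(s) ⇌ 2 Ag⁺(aq) + S²⁻(aq)
With molar solubility s: [Ag⁺] = 2s, [S²⁻] = s.
Ksp = [Ag⁺]^2[S²⁻] = (2s)^2 · s = 4s^3 = 3.31×10⁻⁵⁰
s = 2.02×10⁻¹⁷ M
[Ag⁺] = 2s = 4.05×10⁻¹⁷ M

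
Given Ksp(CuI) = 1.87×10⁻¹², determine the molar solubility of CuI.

1.37×10⁻⁶ M

CuI(s) ⇌ Cu⁺(aq) + I⁻(aq)
Let s be the molar solubility. Then [Cu⁺] = s and [I⁻] = s.
Ksp = [Cu⁺][I⁻] = s · s = s^2
s^2 = 1.87×10⁻¹²
s = (1.87×10⁻¹²)^(1/2) = 1.37×10⁻⁶ mol/L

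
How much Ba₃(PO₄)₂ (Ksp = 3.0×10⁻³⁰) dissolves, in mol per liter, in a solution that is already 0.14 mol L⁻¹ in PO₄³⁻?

1.8×10⁻¹⁰ M

Ba₃(PO₄)₂(s) ⇌ 3 Ba²⁺(aq) + 2 PO₄³⁻(aq)
PO₄³⁻ is already present at 0.14 mol L⁻¹. If s mol/L of Ba₃(PO₄)₂ dissolves, [Ba²⁺] = 3s while [PO₄³⁻] ≈ 0.14 mol L⁻¹.
Ksp = [Ba²⁺]^3[PO₄³⁻]^2 = (3s)^3(0.14)^2
(3s)^3 = 3.0×10⁻³⁰ / (0.14)^2 = 1.5×10⁻²⁸
s = 1.8×10⁻¹⁰ mol L⁻¹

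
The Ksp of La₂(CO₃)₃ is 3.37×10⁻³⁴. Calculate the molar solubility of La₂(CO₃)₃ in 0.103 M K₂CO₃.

La₂(CO₃)₃(s) ⇌ 2 La³⁺(aq) + 3 CO₃²⁻(aq)
Let s be the solubility of La₂(CO₃)₃ here. The common ion gives [CO₃²⁻] ≈ 0.103 M, and [La³⁺] = 2s.
Ksp = [La³⁺]^2[CO₃²⁻]^3 = (2s)^2(0.103)^3
(2s)^2 = 3.37×10⁻³⁴ / (0.103)^3 = 3.08×10⁻³¹
s = 2.78×10⁻¹⁶ M

2.78×10⁻¹⁶ M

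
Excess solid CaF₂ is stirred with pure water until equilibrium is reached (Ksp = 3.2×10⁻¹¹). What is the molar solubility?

CaF₂(s) ⇌ Ca²⁺(aq) + 2 F⁻(aq)
For each mole of CaF₂ that dissolves per liter, [Ca²⁺] = s and [F⁻] = 2s; let s denote this solubility.
Ksp = [Ca²⁺][F⁻]^2 = s · (2s)^2 = 4s^3
4s^3 = 3.2×10⁻¹¹  ⇒  s^3 = 8.0×10⁻¹²
Taking the 3rd root, s = 2.0×10⁻⁴ M.

2.0×10⁻⁴ M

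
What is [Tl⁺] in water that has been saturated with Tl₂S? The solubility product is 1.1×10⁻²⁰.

2.8×10⁻⁷ M

Tl₂S(s) ⇌ 2 Tl⁺(aq) + S²⁻(aq)
If s mol/L of Tl₂S dissolves, [Tl⁺] = 2s and [S²⁻] = s.
Ksp = [Tl⁺]^2[S²⁻] = (2s)^2 · s = 4s^3 = 1.1×10⁻²⁰
s = 1.4×10⁻⁷ mol/L
[Tl⁺] = 2s = 2.8×10⁻⁷ mol/L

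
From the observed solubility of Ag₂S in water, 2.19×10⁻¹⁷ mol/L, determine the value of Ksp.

Ag₂S(s) ⇌ 2 Ag⁺(aq) + S²⁻(aq)
If s mol/L of Ag₂S dissolves, [Ag⁺] = 2s and [S²⁻] = s.
Ksp = [Ag⁺]^2[S²⁻] = (2s)^2 · s = 4s^3
Ksp = 4 × (2.19×10⁻¹⁷)^3 = 4.20×10⁻⁵⁰

Ksp = 4.20×10⁻⁵⁰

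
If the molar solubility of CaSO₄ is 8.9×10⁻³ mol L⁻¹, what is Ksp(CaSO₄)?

Ksp = 7.9×10⁻⁵

CaSO₄(s) ⇌ Ca²⁺(aq) + SO₄²⁻(aq)
For each mole of CaSO₄ that dissolves per liter, [Ca²⁺] = s and [SO₄²⁻] = s; let s denote this solubility.
Ksp = [Ca²⁺][SO₄²⁻] = s · s = s^2
Ksp = (8.9×10⁻³)^2 = 7.9×10⁻⁵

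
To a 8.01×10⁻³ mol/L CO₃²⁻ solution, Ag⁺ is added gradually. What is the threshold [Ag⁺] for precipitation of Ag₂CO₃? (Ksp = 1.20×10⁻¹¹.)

Precipitation begins when Q = Ksp.
Ag₂CO₃(s) ⇌ 2 Ag⁺(aq) + CO₃²⁻(aq)
Ksp = [Ag⁺]^2[CO₃²⁻] = [Ag⁺]^2(8.01×10⁻³)
[Ag⁺]^2 = 1.20×10⁻¹¹ / (8.01×10⁻³) = 1.50×10⁻⁹
[Ag⁺] = 3.87×10⁻⁵ mol/L

3.87×10⁻⁵ M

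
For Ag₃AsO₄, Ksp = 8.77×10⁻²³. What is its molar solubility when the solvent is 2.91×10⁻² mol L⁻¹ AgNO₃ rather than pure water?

3.56×10⁻¹⁸ M

Ag₃AsO₄(s) ⇌ 3 Ag⁺(aq) + AsO₄³⁻(aq)
The solution already contains Ag⁺ at 2.91×10⁻² mol L⁻¹. Let s be the molar solubility of Ag₃AsO₄.
[Ag⁺] ≈ 2.91×10⁻² mol L⁻¹ (common ion dominates); [AsO₄³⁻] = s.
Ksp = [Ag⁺]^3[AsO₄³⁻] = (2.91×10⁻²)^3s
s = 8.77×10⁻²³ / (2.91×10⁻²)^3 = 3.56×10⁻¹⁸
s = 3.56×10⁻¹⁸ mol L⁻¹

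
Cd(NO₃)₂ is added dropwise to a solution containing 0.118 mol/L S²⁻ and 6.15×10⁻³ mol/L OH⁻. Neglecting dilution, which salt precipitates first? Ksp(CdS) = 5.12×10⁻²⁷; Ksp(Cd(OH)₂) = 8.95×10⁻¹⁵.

A salt starts to precipitate once the ion product Q reaches its Ksp.
For CdS: [Cd²⁺] = (Ksp/[S²⁻]) = 4.34×10⁻²⁶ mol/L
For Cd(OH)₂: [Cd²⁺] = (Ksp/[OH⁻]^2) = 2.37×10⁻¹⁰ mol/L
Since CdS needs less Cd²⁺ to reach saturation, it precipitates first.

CdS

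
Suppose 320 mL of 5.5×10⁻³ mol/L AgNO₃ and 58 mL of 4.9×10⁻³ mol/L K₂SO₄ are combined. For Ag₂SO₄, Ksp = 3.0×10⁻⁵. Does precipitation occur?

No

After mixing, V = 320 mL + 58 mL = 378 mL.
[Ag⁺] = (5.5×10⁻³)(320)/378 = 4.7×10⁻³ mol/L
[SO₄²⁻] = (4.9×10⁻³)(58)/378 = 7.5×10⁻⁴ mol/L
Q = [Ag⁺]^2[SO₄²⁻] = 1.6×10⁻⁸
Q < Ksp (1.6×10⁻⁸ vs 3.0×10⁻⁵); the solution remains unsaturated and no precipitate forms.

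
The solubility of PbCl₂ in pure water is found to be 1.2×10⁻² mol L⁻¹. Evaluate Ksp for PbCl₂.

Ksp = 6.9×10⁻⁶

PbCl₂(s) ⇌ Pb²⁺(aq) + 2 Cl⁻(aq)
For each mole of PbCl₂ that dissolves per liter, [Pb²⁺] = s and [Cl⁻] = 2s; let s denote this solubility.
Ksp = [Pb²⁺][Cl⁻]^2 = s · (2s)^2 = 4s^3
Ksp = 4 × (1.2×10⁻²)^3 = 6.9×10⁻⁶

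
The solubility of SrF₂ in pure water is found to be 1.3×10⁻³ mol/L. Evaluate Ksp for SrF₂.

SrF₂(s) ⇌ Sr²⁺(aq) + 2 F⁻(aq)
If s mol/L of SrF₂ dissolves, [Sr²⁺] = s and [F⁻] = 2s.
Ksp = [Sr²⁺][F⁻]^2 = s · (2s)^2 = 4s^3
Ksp = 4 × (1.3×10⁻³)^3 = 8.8×10⁻⁹

Ksp = 8.8×10⁻⁹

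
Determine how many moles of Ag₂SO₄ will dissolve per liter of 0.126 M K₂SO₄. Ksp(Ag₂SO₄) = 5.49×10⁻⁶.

3.30×10⁻³ M

Ag₂SO₄(s) ⇌ 2 Ag⁺(aq) + SO₄²⁻(aq)
SO₄²⁻ is already present at 0.126 M. If s mol/L of Ag₂SO₄ dissolves, [Ag⁺] = 2s while [SO₄²⁻] ≈ 0.126 M.
Ksp = [Ag⁺]^2[SO₄²⁻] = (2s)^2(0.126)
(2s)^2 = 5.49×10⁻⁶ / (0.126) = 4.36×10⁻⁵
s = 3.30×10⁻³ M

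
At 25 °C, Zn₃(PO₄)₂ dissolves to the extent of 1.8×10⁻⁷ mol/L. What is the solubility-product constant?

Ksp = 2.0×10⁻³²

Zn₃(PO₄)₂(s) ⇌ 3 Zn²⁺(aq) + 2 PO₄³⁻(aq)
If s mol/L of Zn₃(PO₄)₂ dissolves, [Zn²⁺] = 3s and [PO₄³⁻] = 2s.
Ksp = [Zn²⁺]^3[PO₄³⁻]^2 = (3s)^3 · (2s)^2 = 108s^5
Ksp = 108 × (1.8×10⁻⁷)^5 = 2.0×10⁻³²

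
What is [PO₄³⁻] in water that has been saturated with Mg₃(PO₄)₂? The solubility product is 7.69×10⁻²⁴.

Mg₃(PO₄)₂(s) ⇌ 3 Mg²⁺(aq) + 2 PO₄³⁻(aq)
Let s be the molar solubility. Then [Mg²⁺] = 3s and [PO₄³⁻] = 2s.
Ksp = [Mg²⁺]^3[PO₄³⁻]^2 = (3s)^3 · (2s)^2 = 108s^5 = 7.69×10⁻²⁴
s = 9.34×10⁻⁶ M
[PO₄³⁻] = 2s = 1.87×10⁻⁵ M

1.87×10⁻⁵ M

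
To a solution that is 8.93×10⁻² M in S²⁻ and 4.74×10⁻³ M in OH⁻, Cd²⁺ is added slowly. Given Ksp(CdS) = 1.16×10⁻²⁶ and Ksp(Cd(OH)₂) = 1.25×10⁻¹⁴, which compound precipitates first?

CdS

The threshold for precipitation is Q = Ksp.
For CdS: [Cd²⁺] = (Ksp/[S²⁻]) = 1.30×10⁻²⁵ M
For Cd(OH)₂: [Cd²⁺] = (Ksp/[OH⁻]^2) = 5.56×10⁻¹⁰ M
The smaller threshold [Cd²⁺] is reached first, so CdS precipitates first.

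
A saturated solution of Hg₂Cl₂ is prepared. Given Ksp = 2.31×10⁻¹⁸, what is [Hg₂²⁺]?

Hg₂Cl₂(s) ⇌ Hg₂²⁺(aq) + 2 Cl⁻(aq)
Let s be the molar solubility. Then [Hg₂²⁺] = s and [Cl⁻] = 2s.
Ksp = [Hg₂²⁺][Cl⁻]^2 = s · (2s)^2 = 4s^3 = 2.31×10⁻¹⁸
s = 8.33×10⁻⁷ mol L⁻¹
[Hg₂²⁺] = s = 8.33×10⁻⁷ mol L⁻¹

8.33×10⁻⁷ M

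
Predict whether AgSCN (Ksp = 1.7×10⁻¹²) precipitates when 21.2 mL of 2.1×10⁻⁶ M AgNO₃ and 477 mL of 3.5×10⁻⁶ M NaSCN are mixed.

No

After mixing, V = 21.2 mL + 477 mL = 498.2 mL.
[Ag⁺] = (2.1×10⁻⁶)(21.2)/498.2 = 8.9×10⁻⁸ M
[SCN⁻] = (3.5×10⁻⁶)(477)/498.2 = 3.4×10⁻⁶ M
Q = [Ag⁺][SCN⁻] = 3.0×10⁻¹³
Q = 3.0×10⁻¹³ < Ksp = 1.7×10⁻¹², so the solution is unsaturated and no precipitate forms.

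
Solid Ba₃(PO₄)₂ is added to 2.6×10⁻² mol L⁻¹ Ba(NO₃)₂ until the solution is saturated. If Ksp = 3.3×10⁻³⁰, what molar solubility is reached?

Ba₃(PO₄)₂(s) ⇌ 3 Ba²⁺(aq) + 2 PO₄³⁻(aq)
Ba²⁺ is already present at 2.6×10⁻² mol L⁻¹. If s mol/L of Ba₃(PO₄)₂ dissolves, [PO₄³⁻] = 2s while [Ba²⁺] ≈ 2.6×10⁻² mol L⁻¹.
Ksp = [Ba²⁺]^3[PO₄³⁻]^2 = (2.6×10⁻²)^3(2s)^2
(2s)^2 = 3.3×10⁻³⁰ / (2.6×10⁻²)^3 = 1.9×10⁻²⁵
s = 2.2×10⁻¹³ mol L⁻¹

2.2×10⁻¹³ M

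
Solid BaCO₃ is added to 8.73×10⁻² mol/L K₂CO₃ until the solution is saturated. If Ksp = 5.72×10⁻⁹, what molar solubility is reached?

BaCO₃(s) ⇌ Ba²⁺(aq) + CO₃²⁻(aq)
Let s be the solubility of BaCO₃ here. The common ion gives [CO₃²⁻] ≈ 8.73×10⁻² mol/L, and [Ba²⁺] = s.
Ksp = [Ba²⁺][CO₃²⁻] = s(8.73×10⁻²)
s = 5.72×10⁻⁹ / (8.73×10⁻²) = 6.55×10⁻⁸
s = 6.55×10⁻⁸ mol/L

6.55×10⁻⁸ M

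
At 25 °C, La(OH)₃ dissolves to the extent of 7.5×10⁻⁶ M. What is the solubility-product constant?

Ksp = 8.5×10⁻²⁰

La(OH)₃(s) ⇌ La³⁺(aq) + 3 OH⁻(aq)
Let s be the molar solubility. Then [La³⁺] = s and [OH⁻] = 3s.
Ksp = [La³⁺][OH⁻]^3 = s · (3s)^3 = 27s^4
Ksp = 27 × (7.5×10⁻⁶)^4 = 8.5×10⁻²⁰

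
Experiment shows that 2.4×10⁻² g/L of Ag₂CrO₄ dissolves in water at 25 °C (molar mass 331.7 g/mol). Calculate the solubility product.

Ksp = 1.5×10⁻¹²

Molar solubility s = (2.4×10⁻² g/L) / (331.7 g/mol) = 7.235×10⁻⁵ mol/L
Ag₂CrO₄(s) ⇌ 2 Ag⁺(aq) + CrO₄²⁻(aq)
For each mole of Ag₂CrO₄ that dissolves per liter, [Ag⁺] = 2s and [CrO₄²⁻] = s; let s denote this solubility.
Ksp = [Ag⁺]^2[CrO₄²⁻] = (2s)^2 · s = 4s^3
Ksp = 4 × (7.235×10⁻⁵)^3 = 1.5×10⁻¹²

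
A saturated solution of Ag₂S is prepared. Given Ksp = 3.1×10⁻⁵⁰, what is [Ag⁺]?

4.0×10⁻¹⁷ M

Ag₂S(s) ⇌ 2 Ag⁺(aq) + S²⁻(aq)
With molar solubility s: [Ag⁺] = 2s, [S²⁻] = s.
Ksp = [Ag⁺]^2[S²⁻] = (2s)^2 · s = 4s^3 = 3.1×10⁻⁵⁰
s = 2.0×10⁻¹⁷ mol L⁻¹
[Ag⁺] = 2s = 4.0×10⁻¹⁷ mol L⁻¹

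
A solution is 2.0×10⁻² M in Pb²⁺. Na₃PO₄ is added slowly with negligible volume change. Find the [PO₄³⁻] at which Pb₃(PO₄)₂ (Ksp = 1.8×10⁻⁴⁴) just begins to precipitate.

4.7×10⁻²⁰ M

Precipitation of each salt begins when its ion product equals Ksp.
Pb₃(PO₄)₂(s) ⇌ 3 Pb²⁺(aq) + 2 PO₄³⁻(aq)
Ksp = [Pb²⁺]^3[PO₄³⁻]^2 = [PO₄³⁻]^2(2.0×10⁻²)^3
[PO₄³⁻]^2 = 1.8×10⁻⁴⁴ / (2.0×10⁻²)^3 = 2.3×10⁻³⁹
[PO₄³⁻] = 4.7×10⁻²⁰ M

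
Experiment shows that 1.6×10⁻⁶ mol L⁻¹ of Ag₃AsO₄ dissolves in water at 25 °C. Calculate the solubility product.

Ksp = 1.8×10⁻²²

Ag₃AsO₄(s) ⇌ 3 Ag⁺(aq) + AsO₄³⁻(aq)
Let s be the molar solubility. Then [Ag⁺] = 3s and [AsO₄³⁻] = s.
Ksp = [Ag⁺]^3[AsO₄³⁻] = (3s)^3 · s = 27s^4
Ksp = 27 × (1.6×10⁻⁶)^4 = 1.8×10⁻²²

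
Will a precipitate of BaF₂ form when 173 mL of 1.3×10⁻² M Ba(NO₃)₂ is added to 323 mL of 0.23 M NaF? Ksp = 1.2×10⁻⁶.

Yes

After mixing, V = 173 mL + 323 mL = 496 mL.
[Ba²⁺] = (1.3×10⁻²)(173)/496 = 4.5×10⁻³ M
[F⁻] = (0.23)(323)/496 = 0.15 M
Q = [Ba²⁺][F⁻]^2 = 1.0×10⁻⁴
Since Q (1.0×10⁻⁴) exceeds Ksp (1.2×10⁻⁶), BaF₂ will precipitate.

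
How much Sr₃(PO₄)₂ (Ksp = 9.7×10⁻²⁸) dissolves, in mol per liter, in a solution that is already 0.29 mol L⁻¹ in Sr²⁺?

1.0×10⁻¹³ M

Sr₃(PO₄)₂(s) ⇌ 3 Sr²⁺(aq) + 2 PO₄³⁻(aq)
The solution already contains Sr²⁺ at 0.29 mol L⁻¹. Let s be the molar solubility of Sr₃(PO₄)₂.
[Sr²⁺] ≈ 0.29 mol L⁻¹ (common ion dominates); [PO₄³⁻] = 2s.
Ksp = [Sr²⁺]^3[PO₄³⁻]^2 = (0.29)^3(2s)^2
(2s)^2 = 9.7×10⁻²⁸ / (0.29)^3 = 4.0×10⁻²⁶
s = 1.0×10⁻¹³ mol L⁻¹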